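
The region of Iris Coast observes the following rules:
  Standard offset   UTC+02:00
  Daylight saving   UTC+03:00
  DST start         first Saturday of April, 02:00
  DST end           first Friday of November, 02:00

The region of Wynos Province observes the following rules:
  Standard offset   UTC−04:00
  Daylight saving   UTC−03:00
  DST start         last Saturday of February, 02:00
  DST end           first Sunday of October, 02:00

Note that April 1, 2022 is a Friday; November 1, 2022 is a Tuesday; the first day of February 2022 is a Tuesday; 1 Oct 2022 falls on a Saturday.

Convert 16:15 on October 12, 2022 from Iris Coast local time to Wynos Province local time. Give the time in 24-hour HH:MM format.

09:15

1 April 2022 is a Friday, so the first Saturday is April 2.
1 November 2022 is a Tuesday, so the first Friday is November 4.
Daylight saving runs 2 April – 4 November; October 12, 2022 is inside that window, so Iris Coast is at UTC+03:00.
16:15 Iris Coast − 3h = 13:15 UTC.
1 February 2022 is a Tuesday, so Saturdays fall on 5, 12, 19, 26; the last is February 26.
1 October 2022 is a Saturday, so the first Sunday is October 2.
At the standard offset (UTC−04:00), 13:15 UTC − 4h = 09:15 Wynos Province standard time.
The standard-time date in Wynos Province, October 12, 2022, is outside the daylight-saving period (26 February – 2 October), so Wynos Province is on standard time, UTC−04:00.
13:15 UTC − 4h = 09:15 Wynos Province.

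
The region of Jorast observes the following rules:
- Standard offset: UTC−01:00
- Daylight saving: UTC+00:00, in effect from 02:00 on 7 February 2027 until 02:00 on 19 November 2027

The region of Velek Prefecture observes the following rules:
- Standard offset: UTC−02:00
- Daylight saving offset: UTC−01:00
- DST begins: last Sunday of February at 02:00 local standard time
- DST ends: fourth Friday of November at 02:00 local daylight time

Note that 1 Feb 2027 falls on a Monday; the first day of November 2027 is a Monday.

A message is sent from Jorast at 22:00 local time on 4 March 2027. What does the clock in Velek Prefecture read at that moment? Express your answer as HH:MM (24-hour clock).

21:00

4 March 2027 lies within the daylight-saving period (7 February – 19 November), so Jorast is on daylight time, UTC+00:00.
22:00 Jorast − 0h = 22:00 UTC.
1 February 2027 is a Monday, so Sundays fall on 7, 14, 21, 28; the last is February 28.
1 November 2027 is a Monday, so the first Friday is November 5 and the fourth is November 26.
At the standard offset (UTC−02:00), 22:00 UTC − 2h = 20:00 Velek Prefecture standard time.
The standard-time date in Velek Prefecture, 4 March 2027, lies within the daylight-saving period (28 February – 26 November), so Velek Prefecture is on daylight time, UTC−01:00.
22:00 UTC − 1h = 21:00 Velek Prefecture.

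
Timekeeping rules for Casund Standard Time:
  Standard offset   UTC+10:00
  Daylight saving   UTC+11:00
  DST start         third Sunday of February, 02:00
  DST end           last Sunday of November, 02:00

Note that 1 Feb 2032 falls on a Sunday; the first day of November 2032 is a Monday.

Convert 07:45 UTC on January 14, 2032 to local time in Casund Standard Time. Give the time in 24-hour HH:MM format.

1 February 2032 is a Sunday, so the first Sunday is February 1 and the third is February 15.
1 November 2032 is a Monday, so Sundays fall on 7, 14, 21, 28; the last is November 28.
At the standard offset (UTC+10:00), 07:45 UTC + 10h = 17:45 Casund Standard Time standard time.
The standard-time date in Casund Standard Time, January 14, 2032, does not fall between 15 February and 28 November, so daylight saving is not in effect and Casund Standard Time is at UTC+10:00.
07:45 UTC + 10h = 17:45 local.

17:45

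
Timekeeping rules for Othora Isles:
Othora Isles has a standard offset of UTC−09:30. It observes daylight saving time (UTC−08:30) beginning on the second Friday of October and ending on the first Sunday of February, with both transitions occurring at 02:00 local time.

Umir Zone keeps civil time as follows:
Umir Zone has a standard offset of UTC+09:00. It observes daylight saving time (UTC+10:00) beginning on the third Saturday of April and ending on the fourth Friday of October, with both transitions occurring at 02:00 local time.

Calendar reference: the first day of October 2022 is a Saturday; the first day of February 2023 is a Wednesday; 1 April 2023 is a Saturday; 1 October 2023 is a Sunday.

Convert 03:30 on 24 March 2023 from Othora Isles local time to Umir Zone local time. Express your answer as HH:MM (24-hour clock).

22:00

1 October 2022 is a Saturday, so the first Friday is October 7 and the second is October 14.
1 February 2023 is a Wednesday, so the first Sunday is February 5.
24 March 2023 is outside the daylight-saving period (14 October 2022 – 5 February 2023), so Othora Isles is on standard time, UTC−09:30.
03:30 Othora Isles + 9h30m = 13:00 UTC.
1 April 2023 is a Saturday, so the first Saturday is April 1 and the third is April 15.
1 October 2023 is a Sunday, so the first Friday is October 6 and the fourth is October 27.
At the standard offset (UTC+09:00), 13:00 UTC + 9h = 22:00 Umir Zone standard time.
The standard-time date in Umir Zone, 24 March 2023, is outside the daylight-saving period (15 April – 27 October), so Umir Zone is on standard time, UTC+09:00.
13:00 UTC + 9h = 22:00 Umir Zone.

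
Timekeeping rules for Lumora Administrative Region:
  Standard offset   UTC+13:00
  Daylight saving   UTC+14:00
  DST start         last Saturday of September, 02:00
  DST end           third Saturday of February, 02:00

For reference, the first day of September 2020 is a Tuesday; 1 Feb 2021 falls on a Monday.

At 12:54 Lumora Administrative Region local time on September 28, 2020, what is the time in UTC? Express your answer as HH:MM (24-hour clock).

1 September 2020 is a Tuesday, so Saturdays fall on 5, 12, 19, 26; the last is September 26.
1 February 2021 is a Monday, so the first Saturday is February 6 and the third is February 20.
September 28, 2020 lies within the daylight-saving period (26 September 2020 – 20 February 2021), so Lumora Administrative Region is on daylight time, UTC+14:00.
12:54 local − 14h = 22:54 UTC (rolling into the previous day, 27 September 2020).

22:54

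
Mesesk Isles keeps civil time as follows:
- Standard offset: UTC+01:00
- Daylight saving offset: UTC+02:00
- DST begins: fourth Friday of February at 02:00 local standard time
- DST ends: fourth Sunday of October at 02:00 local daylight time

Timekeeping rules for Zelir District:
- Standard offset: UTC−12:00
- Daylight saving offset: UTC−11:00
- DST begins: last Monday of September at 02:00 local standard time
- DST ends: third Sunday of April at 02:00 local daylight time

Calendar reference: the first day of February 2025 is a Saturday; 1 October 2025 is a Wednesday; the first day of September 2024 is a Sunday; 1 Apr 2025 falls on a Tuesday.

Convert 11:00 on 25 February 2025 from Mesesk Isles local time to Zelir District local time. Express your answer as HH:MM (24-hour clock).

1 February 2025 is a Saturday, so the first Friday is February 7 and the fourth is February 28.
1 October 2025 is a Wednesday, so the first Sunday is October 5 and the fourth is October 26.
25 February 2025 does not fall between 28 February and 26 October, so daylight saving is not in effect and Mesesk Isles is at UTC+01:00.
11:00 Mesesk Isles − 1h = 10:00 UTC.
1 September 2024 is a Sunday, so Mondays fall on 2, 9, 16, 23, 30; the last is September 30.
1 April 2025 is a Tuesday, so the first Sunday is April 6 and the third is April 20.
At the standard offset (UTC−12:00), 10:00 UTC − 12h = 22:00 Zelir District standard time (rolling into the previous day, 24 February 2025).
The standard-time date in Zelir District, 24 February 2025, lies within the daylight-saving period (30 September 2024 – 20 April 2025), so Zelir District is on daylight time, UTC−11:00.
10:00 UTC − 11h = 23:00 Zelir District (rolling into the previous day, 24 February 2025).

23:00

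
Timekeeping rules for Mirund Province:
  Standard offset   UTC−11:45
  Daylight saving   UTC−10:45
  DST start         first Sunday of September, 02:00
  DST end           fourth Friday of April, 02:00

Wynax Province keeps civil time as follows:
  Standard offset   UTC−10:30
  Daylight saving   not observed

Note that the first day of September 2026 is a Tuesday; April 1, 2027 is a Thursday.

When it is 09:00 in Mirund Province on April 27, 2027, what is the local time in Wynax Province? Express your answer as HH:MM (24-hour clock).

1 September 2026 is a Tuesday, so the first Sunday is September 6.
1 April 2027 is a Thursday, so the first Friday is April 2 and the fourth is April 23.
Daylight saving runs 6 September 2026 – 23 April 2027; April 27, 2027 is outside that window, so Mirund Province is on standard time at UTC−11:45.
09:00 Mirund Province + 11h45m = 20:45 UTC.
Wynax Province has no daylight saving, so its offset is UTC−10:30 year-round.
20:45 UTC − 10h30m = 10:15 Wynax Province.

10:15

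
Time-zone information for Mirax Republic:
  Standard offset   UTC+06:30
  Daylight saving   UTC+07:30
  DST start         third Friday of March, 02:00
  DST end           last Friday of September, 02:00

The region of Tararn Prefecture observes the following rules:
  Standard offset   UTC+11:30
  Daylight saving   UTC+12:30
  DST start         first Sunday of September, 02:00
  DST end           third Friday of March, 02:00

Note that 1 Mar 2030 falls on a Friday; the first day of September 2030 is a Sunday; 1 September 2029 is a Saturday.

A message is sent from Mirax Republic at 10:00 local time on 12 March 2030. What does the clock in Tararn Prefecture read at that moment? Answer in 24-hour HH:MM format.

1 March 2030 is a Friday, so the first Friday is March 1 and the third is March 15.
1 September 2030 is a Sunday, so Fridays fall on 6, 13, 20, 27; the last is September 27.
12 March 2030 is outside the daylight-saving period (15 March – 27 September), so Mirax Republic is on standard time, UTC+06:30.
10:00 Mirax Republic − 6h30m = 03:30 UTC.
1 September 2029 is a Saturday, so the first Sunday is September 2.
1 March 2030 is a Friday, so the first Friday is March 1 and the third is March 15.
At the standard offset (UTC+11:30), 03:30 UTC + 11h30m = 15:00 Tararn Prefecture standard time.
The standard-time date in Tararn Prefecture, 12 March 2030, lies within the daylight-saving period (2 September 2029 – 15 March 2030), so Tararn Prefecture is on daylight time, UTC+12:30.
03:30 UTC + 12h30m = 16:00 Tararn Prefecture.

16:00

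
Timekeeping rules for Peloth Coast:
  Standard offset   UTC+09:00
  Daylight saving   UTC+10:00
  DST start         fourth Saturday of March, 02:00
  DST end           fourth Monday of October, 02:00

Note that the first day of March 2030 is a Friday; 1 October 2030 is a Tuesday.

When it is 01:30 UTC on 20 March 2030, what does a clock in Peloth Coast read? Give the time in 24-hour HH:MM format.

1 March 2030 is a Friday, so the first Saturday is March 2 and the fourth is March 23.
1 October 2030 is a Tuesday, so the first Monday is October 7 and the fourth is October 28.
At the standard offset (UTC+09:00), 01:30 UTC + 9h = 10:30 Peloth Coast standard time.
The standard-time date in Peloth Coast, 20 March 2030, does not fall between 23 March and 28 October, so daylight saving is not in effect and Peloth Coast is at UTC+09:00.
01:30 UTC + 9h = 10:30 local.

10:30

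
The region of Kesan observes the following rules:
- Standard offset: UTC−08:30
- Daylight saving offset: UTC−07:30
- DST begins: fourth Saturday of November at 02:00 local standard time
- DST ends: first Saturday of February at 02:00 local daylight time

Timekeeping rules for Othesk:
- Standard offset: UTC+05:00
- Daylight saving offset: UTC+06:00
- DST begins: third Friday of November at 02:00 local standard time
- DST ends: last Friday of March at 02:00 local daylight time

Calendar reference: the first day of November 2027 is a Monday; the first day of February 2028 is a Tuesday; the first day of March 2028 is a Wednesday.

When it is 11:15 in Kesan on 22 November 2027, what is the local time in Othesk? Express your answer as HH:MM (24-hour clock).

1 November 2027 is a Monday, so the first Saturday is November 6 and the fourth is November 27.
1 February 2028 is a Tuesday, so the first Saturday is February 5.
Daylight saving runs 27 November 2027 – 5 February 2028; 22 November 2027 is outside that window, so Kesan is on standard time at UTC−08:30.
11:15 Kesan + 8h30m = 19:45 UTC.
1 November 2027 is a Monday, so the first Friday is November 5 and the third is November 19.
1 March 2028 is a Wednesday, so Fridays fall on 3, 10, 17, 24, 31; the last is March 31.
At the standard offset (UTC+05:00), 19:45 UTC + 5h = 00:45 Othesk standard time (rolling into the next day, 23 November 2027).
Daylight saving runs 19 November 2027 – 31 March 2028; the standard-time date in Othesk, 23 November 2027, is inside that window, so Othesk is at UTC+06:00.
19:45 UTC + 6h = 01:45 Othesk (rolling into the next day, 23 November 2027).

01:45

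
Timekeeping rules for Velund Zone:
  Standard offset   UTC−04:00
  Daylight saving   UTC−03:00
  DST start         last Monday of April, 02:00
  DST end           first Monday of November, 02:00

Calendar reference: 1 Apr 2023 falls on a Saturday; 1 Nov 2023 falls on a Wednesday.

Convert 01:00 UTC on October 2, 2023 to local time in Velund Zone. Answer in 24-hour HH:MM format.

22:00

1 April 2023 is a Saturday, so Mondays fall on 3, 10, 17, 24; the last is April 24.
1 November 2023 is a Wednesday, so the first Monday is November 6.
At the standard offset (UTC−04:00), 01:00 UTC − 4h = 21:00 Velund Zone standard time (rolling into the previous day, 1 October 2023).
The standard-time date in Velund Zone, October 1, 2023, falls between 24 April and 6 November, so daylight saving is in effect and Velund Zone is at UTC−03:00.
01:00 UTC − 3h = 22:00 local (rolling into the previous day, 1 October 2023).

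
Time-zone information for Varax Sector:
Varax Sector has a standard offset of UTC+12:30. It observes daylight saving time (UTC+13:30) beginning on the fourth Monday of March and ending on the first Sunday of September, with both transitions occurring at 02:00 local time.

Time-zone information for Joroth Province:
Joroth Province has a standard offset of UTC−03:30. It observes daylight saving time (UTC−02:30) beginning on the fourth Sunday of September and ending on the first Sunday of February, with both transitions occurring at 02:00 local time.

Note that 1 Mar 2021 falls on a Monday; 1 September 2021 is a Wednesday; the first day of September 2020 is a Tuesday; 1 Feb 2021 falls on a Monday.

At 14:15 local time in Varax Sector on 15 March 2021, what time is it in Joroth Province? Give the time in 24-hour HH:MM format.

22:15

1 March 2021 is a Monday, so the first Monday is March 1 and the fourth is March 22.
1 September 2021 is a Wednesday, so the first Sunday is September 5.
15 March 2021 is outside the daylight-saving period (22 March – 5 September), so Varax Sector is on standard time, UTC+12:30.
14:15 Varax Sector − 12h30m = 01:45 UTC.
1 September 2020 is a Tuesday, so the first Sunday is September 6 and the fourth is September 27.
1 February 2021 is a Monday, so the first Sunday is February 7.
At the standard offset (UTC−03:30), 01:45 UTC − 3h30m = 22:15 Joroth Province standard time (rolling into the previous day, 14 March 2021).
Daylight saving runs 27 September 2020 – 7 February 2021; the standard-time date in Joroth Province, 14 March 2021, is outside that window, so Joroth Province is on standard time at UTC−03:30.
01:45 UTC − 3h30m = 22:15 Joroth Province (rolling into the previous day, 14 March 2021).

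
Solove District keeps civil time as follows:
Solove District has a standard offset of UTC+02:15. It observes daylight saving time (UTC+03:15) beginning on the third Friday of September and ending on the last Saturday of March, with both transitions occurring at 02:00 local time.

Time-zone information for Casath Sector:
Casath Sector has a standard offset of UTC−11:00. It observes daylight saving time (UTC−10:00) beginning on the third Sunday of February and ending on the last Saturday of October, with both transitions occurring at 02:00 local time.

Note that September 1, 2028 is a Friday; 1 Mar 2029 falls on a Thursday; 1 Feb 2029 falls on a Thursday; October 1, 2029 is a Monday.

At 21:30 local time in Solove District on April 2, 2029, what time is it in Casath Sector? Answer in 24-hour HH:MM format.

1 September 2028 is a Friday, so the first Friday is September 1 and the third is September 15.
1 March 2029 is a Thursday, so Saturdays fall on 3, 10, 17, 24, 31; the last is March 31.
April 2, 2029 does not fall between 15 September 2028 and 31 March 2029, so daylight saving is not in effect and Solove District is at UTC+02:15.
21:30 Solove District − 2h15m = 19:15 UTC.
1 February 2029 is a Thursday, so the first Sunday is February 4 and the third is February 18.
1 October 2029 is a Monday, so Saturdays fall on 6, 13, 20, 27; the last is October 27.
At the standard offset (UTC−11:00), 19:15 UTC − 11h = 08:15 Casath Sector standard time.
The standard-time date in Casath Sector, April 2, 2029, lies within the daylight-saving period (18 February – 27 October), so Casath Sector is on daylight time, UTC−10:00.
19:15 UTC − 10h = 09:15 Casath Sector.

09:15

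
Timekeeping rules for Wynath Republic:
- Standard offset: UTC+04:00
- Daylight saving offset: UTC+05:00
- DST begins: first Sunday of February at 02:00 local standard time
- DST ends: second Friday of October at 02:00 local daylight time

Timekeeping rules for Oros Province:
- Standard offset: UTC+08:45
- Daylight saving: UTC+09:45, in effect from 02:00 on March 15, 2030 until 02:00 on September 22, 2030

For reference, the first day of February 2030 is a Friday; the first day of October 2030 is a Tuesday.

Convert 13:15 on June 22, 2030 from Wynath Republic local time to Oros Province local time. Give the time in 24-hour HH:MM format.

1 February 2030 is a Friday, so the first Sunday is February 3.
1 October 2030 is a Tuesday, so the first Friday is October 4 and the second is October 11.
Daylight saving runs 3 February – 11 October; June 22, 2030 is inside that window, so Wynath Republic is at UTC+05:00.
13:15 Wynath Republic − 5h = 08:15 UTC.
At the standard offset (UTC+08:45), 08:15 UTC + 8h45m = 17:00 Oros Province standard time.
Daylight saving runs 15 March – 22 September; the standard-time date in Oros Province, June 22, 2030, is inside that window, so Oros Province is at UTC+09:45.
08:15 UTC + 9h45m = 18:00 Oros Province.

18:00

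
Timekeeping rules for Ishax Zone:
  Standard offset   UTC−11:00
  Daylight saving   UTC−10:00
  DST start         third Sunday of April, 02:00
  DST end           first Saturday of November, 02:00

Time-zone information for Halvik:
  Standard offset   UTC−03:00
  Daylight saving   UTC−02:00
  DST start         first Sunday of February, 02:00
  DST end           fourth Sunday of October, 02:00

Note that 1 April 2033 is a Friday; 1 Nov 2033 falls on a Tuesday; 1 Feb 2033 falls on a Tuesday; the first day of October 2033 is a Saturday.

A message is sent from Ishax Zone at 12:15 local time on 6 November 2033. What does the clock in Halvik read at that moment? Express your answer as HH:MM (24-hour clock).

20:15

1 April 2033 is a Friday, so the first Sunday is April 3 and the third is April 17.
1 November 2033 is a Tuesday, so the first Saturday is November 5.
6 November 2033 does not fall between 17 April and 5 November, so daylight saving is not in effect and Ishax Zone is at UTC−11:00.
12:15 Ishax Zone + 11h = 23:15 UTC.
1 February 2033 is a Tuesday, so the first Sunday is February 6.
1 October 2033 is a Saturday, so the first Sunday is October 2 and the fourth is October 23.
At the standard offset (UTC−03:00), 23:15 UTC − 3h = 20:15 Halvik standard time.
The standard-time date in Halvik, 6 November 2033, does not fall between 6 February and 23 October, so daylight saving is not in effect and Halvik is at UTC−03:00.
23:15 UTC − 3h = 20:15 Halvik.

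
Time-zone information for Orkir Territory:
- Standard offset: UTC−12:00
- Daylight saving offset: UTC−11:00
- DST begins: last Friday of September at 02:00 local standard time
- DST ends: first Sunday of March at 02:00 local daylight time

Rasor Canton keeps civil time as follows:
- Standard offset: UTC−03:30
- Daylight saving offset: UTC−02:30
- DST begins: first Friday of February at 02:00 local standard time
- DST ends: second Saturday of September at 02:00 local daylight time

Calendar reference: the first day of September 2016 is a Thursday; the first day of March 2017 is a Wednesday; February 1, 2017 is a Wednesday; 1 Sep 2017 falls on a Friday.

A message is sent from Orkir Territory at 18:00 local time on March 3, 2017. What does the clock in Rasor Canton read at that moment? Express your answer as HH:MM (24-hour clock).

02:30

1 September 2016 is a Thursday, so Fridays fall on 2, 9, 16, 23, 30; the last is September 30.
1 March 2017 is a Wednesday, so the first Sunday is March 5.
March 3, 2017 lies within the daylight-saving period (30 September 2016 – 5 March 2017), so Orkir Territory is on daylight time, UTC−11:00.
18:00 Orkir Territory + 11h = 05:00 UTC (rolling into the next day, 4 March 2017).
1 February 2017 is a Wednesday, so the first Friday is February 3.
1 September 2017 is a Friday, so the first Saturday is September 2 and the second is September 9.
At the standard offset (UTC−03:30), 05:00 UTC − 3h30m = 01:30 Rasor Canton standard time.
The standard-time date in Rasor Canton, March 4, 2017, lies within the daylight-saving period (3 February – 9 September), so Rasor Canton is on daylight time, UTC−02:30.
05:00 UTC − 2h30m = 02:30 Rasor Canton.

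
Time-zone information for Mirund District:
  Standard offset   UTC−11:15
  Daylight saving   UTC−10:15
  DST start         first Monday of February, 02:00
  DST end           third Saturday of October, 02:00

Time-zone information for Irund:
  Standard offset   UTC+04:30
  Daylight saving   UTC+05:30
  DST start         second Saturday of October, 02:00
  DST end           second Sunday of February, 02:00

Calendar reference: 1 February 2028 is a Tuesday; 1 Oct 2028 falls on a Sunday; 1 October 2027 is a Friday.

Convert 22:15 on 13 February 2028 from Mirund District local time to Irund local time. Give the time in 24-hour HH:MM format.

13:00

1 February 2028 is a Tuesday, so the first Monday is February 7.
1 October 2028 is a Sunday, so the first Saturday is October 7 and the third is October 21.
13 February 2028 falls between 7 February and 21 October, so daylight saving is in effect and Mirund District is at UTC−10:15.
22:15 Mirund District + 10h15m = 08:30 UTC (rolling into the next day, 14 February 2028).
1 October 2027 is a Friday, so the first Saturday is October 2 and the second is October 9.
1 February 2028 is a Tuesday, so the first Sunday is February 6 and the second is February 13.
At the standard offset (UTC+04:30), 08:30 UTC + 4h30m = 13:00 Irund standard time.
The standard-time date in Irund, 14 February 2028, does not fall between 9 October 2027 and 13 February 2028, so daylight saving is not in effect and Irund is at UTC+04:30.
08:30 UTC + 4h30m = 13:00 Irund.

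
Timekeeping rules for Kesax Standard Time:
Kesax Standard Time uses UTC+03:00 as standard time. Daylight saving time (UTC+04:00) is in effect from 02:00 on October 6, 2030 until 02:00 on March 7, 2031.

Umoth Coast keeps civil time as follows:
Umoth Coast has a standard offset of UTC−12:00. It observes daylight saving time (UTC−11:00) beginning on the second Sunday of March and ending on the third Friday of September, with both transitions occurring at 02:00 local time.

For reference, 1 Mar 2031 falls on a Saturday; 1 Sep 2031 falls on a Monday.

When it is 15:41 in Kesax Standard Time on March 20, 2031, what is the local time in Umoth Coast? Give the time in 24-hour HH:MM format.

Daylight saving runs 6 October 2030 – 7 March 2031; March 20, 2031 is outside that window, so Kesax Standard Time is on standard time at UTC+03:00.
15:41 Kesax Standard Time − 3h = 12:41 UTC.
1 March 2031 is a Saturday, so the first Sunday is March 2 and the second is March 9.
1 September 2031 is a Monday, so the first Friday is September 5 and the third is September 19.
At the standard offset (UTC−12:00), 12:41 UTC − 12h = 00:41 Umoth Coast standard time.
The standard-time date in Umoth Coast, March 20, 2031, lies within the daylight-saving period (9 March – 19 September), so Umoth Coast is on daylight time, UTC−11:00.
12:41 UTC − 11h = 01:41 Umoth Coast.

01:41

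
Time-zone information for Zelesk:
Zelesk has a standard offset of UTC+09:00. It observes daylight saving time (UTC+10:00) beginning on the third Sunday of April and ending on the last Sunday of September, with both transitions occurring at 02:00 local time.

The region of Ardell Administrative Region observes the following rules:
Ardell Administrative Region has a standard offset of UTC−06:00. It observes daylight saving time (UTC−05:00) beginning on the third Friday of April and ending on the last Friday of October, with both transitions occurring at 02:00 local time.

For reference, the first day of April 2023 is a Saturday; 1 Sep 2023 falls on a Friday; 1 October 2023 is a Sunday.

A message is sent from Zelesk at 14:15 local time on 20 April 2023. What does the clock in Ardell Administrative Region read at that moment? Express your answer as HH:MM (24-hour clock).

1 April 2023 is a Saturday, so the first Sunday is April 2 and the third is April 16.
1 September 2023 is a Friday, so Sundays fall on 3, 10, 17, 24; the last is September 24.
20 April 2023 lies within the daylight-saving period (16 April – 24 September), so Zelesk is on daylight time, UTC+10:00.
14:15 Zelesk − 10h = 04:15 UTC.
1 April 2023 is a Saturday, so the first Friday is April 7 and the third is April 21.
1 October 2023 is a Sunday, so Fridays fall on 6, 13, 20, 27; the last is October 27.
At the standard offset (UTC−06:00), 04:15 UTC − 6h = 22:15 Ardell Administrative Region standard time (rolling into the previous day, 19 April 2023).
Daylight saving runs 21 April – 27 October; the standard-time date in Ardell Administrative Region, 19 April 2023, is outside that window, so Ardell Administrative Region is on standard time at UTC−06:00.
04:15 UTC − 6h = 22:15 Ardell Administrative Region (rolling into the previous day, 19 April 2023).

22:15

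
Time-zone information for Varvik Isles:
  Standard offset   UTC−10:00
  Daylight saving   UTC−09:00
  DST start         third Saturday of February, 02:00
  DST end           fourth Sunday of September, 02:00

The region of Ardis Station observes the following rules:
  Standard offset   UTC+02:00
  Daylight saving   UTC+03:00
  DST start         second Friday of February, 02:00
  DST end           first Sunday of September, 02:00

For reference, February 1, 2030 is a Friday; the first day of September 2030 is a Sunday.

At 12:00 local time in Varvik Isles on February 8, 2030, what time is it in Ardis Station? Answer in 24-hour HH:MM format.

1 February 2030 is a Friday, so the first Saturday is February 2 and the third is February 16.
1 September 2030 is a Sunday, so the first Sunday is September 1 and the fourth is September 22.
Daylight saving runs 16 February – 22 September; February 8, 2030 is outside that window, so Varvik Isles is on standard time at UTC−10:00.
12:00 Varvik Isles + 10h = 22:00 UTC.
1 February 2030 is a Friday, so the first Friday is February 1 and the second is February 8.
1 September 2030 is a Sunday, so the first Sunday is September 1.
At the standard offset (UTC+02:00), 22:00 UTC + 2h = 00:00 Ardis Station standard time (rolling into the next day, 9 February 2030).
The standard-time date in Ardis Station, February 9, 2030, falls between 8 February and 1 September, so daylight saving is in effect and Ardis Station is at UTC+03:00.
22:00 UTC + 3h = 01:00 Ardis Station (rolling into the next day, 9 February 2030).

01:00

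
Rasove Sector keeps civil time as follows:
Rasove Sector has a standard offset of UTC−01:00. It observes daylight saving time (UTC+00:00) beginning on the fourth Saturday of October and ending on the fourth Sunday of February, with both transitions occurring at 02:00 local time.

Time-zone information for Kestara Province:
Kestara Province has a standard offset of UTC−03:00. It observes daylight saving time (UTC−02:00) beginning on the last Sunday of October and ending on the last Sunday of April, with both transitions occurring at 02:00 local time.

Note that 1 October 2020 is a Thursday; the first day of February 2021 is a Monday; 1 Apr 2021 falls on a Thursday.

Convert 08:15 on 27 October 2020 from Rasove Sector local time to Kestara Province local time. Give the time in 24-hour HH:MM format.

06:15

1 October 2020 is a Thursday, so the first Saturday is October 3 and the fourth is October 24.
1 February 2021 is a Monday, so the first Sunday is February 7 and the fourth is February 28.
27 October 2020 lies within the daylight-saving period (24 October 2020 – 28 February 2021), so Rasove Sector is on daylight time, UTC+00:00.
08:15 Rasove Sector − 0h = 08:15 UTC.
1 October 2020 is a Thursday, so Sundays fall on 4, 11, 18, 25; the last is October 25.
1 April 2021 is a Thursday, so Sundays fall on 4, 11, 18, 25; the last is April 25.
At the standard offset (UTC−03:00), 08:15 UTC − 3h = 05:15 Kestara Province standard time.
Daylight saving runs 25 October 2020 – 25 April 2021; the standard-time date in Kestara Province, 27 October 2020, is inside that window, so Kestara Province is at UTC−02:00.
08:15 UTC − 2h = 06:15 Kestara Province.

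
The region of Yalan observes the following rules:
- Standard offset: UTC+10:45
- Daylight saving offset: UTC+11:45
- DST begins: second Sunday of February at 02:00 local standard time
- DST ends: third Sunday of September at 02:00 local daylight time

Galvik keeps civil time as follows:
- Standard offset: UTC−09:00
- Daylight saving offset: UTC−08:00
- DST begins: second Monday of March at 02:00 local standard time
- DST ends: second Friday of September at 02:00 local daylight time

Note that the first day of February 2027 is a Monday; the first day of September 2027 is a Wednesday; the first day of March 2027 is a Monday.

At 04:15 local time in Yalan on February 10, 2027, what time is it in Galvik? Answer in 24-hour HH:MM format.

1 February 2027 is a Monday, so the first Sunday is February 7 and the second is February 14.
1 September 2027 is a Wednesday, so the first Sunday is September 5 and the third is September 19.
February 10, 2027 is outside the daylight-saving period (14 February – 19 September), so Yalan is on standard time, UTC+10:45.
04:15 Yalan − 10h45m = 17:30 UTC (rolling into the previous day, 9 February 2027).
1 March 2027 is a Monday, so the first Monday is March 1 and the second is March 8.
1 September 2027 is a Wednesday, so the first Friday is September 3 and the second is September 10.
At the standard offset (UTC−09:00), 17:30 UTC − 9h = 08:30 Galvik standard time.
The standard-time date in Galvik, February 9, 2027, does not fall between 8 March and 10 September, so daylight saving is not in effect and Galvik is at UTC−09:00.
17:30 UTC − 9h = 08:30 Galvik.

08:30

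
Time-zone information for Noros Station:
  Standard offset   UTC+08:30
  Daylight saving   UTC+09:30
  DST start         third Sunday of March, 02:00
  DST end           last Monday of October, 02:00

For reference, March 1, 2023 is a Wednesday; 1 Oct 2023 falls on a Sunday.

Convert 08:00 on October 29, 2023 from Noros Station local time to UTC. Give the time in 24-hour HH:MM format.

1 March 2023 is a Wednesday, so the first Sunday is March 5 and the third is March 19.
1 October 2023 is a Sunday, so Mondays fall on 2, 9, 16, 23, 30; the last is October 30.
October 29, 2023 falls between 19 March and 30 October, so daylight saving is in effect and Noros Station is at UTC+09:30.
08:00 local − 9h30m = 22:30 UTC (rolling into the previous day, 28 October 2023).

22:30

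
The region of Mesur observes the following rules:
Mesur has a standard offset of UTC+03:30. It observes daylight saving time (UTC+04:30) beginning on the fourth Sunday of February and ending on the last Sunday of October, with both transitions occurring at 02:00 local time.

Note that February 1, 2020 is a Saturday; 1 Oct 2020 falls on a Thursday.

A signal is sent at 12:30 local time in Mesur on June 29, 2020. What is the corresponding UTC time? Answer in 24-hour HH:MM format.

08:00

1 February 2020 is a Saturday, so the first Sunday is February 2 and the fourth is February 23.
1 October 2020 is a Thursday, so Sundays fall on 4, 11, 18, 25; the last is October 25.
June 29, 2020 falls between 23 February and 25 October, so daylight saving is in effect and Mesur is at UTC+04:30.
12:30 local − 4h30m = 08:00 UTC.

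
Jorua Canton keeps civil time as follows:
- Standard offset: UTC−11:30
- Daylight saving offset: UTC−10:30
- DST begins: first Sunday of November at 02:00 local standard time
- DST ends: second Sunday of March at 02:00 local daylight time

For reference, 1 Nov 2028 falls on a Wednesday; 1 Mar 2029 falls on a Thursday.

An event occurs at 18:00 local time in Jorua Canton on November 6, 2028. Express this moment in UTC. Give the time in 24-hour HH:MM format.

1 November 2028 is a Wednesday, so the first Sunday is November 5.
1 March 2029 is a Thursday, so the first Sunday is March 4 and the second is March 11.
Daylight saving runs 5 November 2028 – 11 March 2029; November 6, 2028 is inside that window, so Jorua Canton is at UTC−10:30.
18:00 local + 10h30m = 04:30 UTC (rolling into the next day, 7 November 2028).

04:30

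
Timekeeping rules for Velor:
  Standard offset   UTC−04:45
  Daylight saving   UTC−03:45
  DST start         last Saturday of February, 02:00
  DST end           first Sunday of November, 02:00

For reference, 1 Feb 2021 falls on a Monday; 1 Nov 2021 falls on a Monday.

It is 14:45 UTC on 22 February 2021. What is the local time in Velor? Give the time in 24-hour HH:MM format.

10:00

1 February 2021 is a Monday, so Saturdays fall on 6, 13, 20, 27; the last is February 27.
1 November 2021 is a Monday, so the first Sunday is November 7.
At the standard offset (UTC−04:45), 14:45 UTC − 4h45m = 10:00 Velor standard time.
The standard-time date in Velor, 22 February 2021, does not fall between 27 February and 7 November, so daylight saving is not in effect and Velor is at UTC−04:45.
14:45 UTC − 4h45m = 10:00 local.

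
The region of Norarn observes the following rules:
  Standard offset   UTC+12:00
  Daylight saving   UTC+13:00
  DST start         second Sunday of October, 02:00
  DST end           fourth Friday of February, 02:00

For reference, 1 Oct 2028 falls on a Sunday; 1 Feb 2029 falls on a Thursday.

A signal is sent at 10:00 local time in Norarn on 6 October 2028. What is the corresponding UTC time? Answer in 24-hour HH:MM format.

22:00

1 October 2028 is a Sunday, so the first Sunday is October 1 and the second is October 8.
1 February 2029 is a Thursday, so the first Friday is February 2 and the fourth is February 23.
Daylight saving runs 8 October 2028 – 23 February 2029; 6 October 2028 is outside that window, so Norarn is on standard time at UTC+12:00.
10:00 local − 12h = 22:00 UTC (rolling into the previous day, 5 October 2028).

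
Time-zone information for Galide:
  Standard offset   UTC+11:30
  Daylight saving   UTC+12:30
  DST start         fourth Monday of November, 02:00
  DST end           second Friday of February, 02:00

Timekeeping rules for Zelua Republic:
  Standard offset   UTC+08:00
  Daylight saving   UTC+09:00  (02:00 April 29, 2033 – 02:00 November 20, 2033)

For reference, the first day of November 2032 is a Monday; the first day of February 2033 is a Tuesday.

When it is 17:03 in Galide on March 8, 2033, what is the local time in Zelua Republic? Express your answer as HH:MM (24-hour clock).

1 November 2032 is a Monday, so the first Monday is November 1 and the fourth is November 22.
1 February 2033 is a Tuesday, so the first Friday is February 4 and the second is February 11.
March 8, 2033 is outside the daylight-saving period (22 November 2032 – 11 February 2033), so Galide is on standard time, UTC+11:30.
17:03 Galide − 11h30m = 05:33 UTC.
At the standard offset (UTC+08:00), 05:33 UTC + 8h = 13:33 Zelua Republic standard time.
Daylight saving runs 29 April – 20 November; the standard-time date in Zelua Republic, March 8, 2033, is outside that window, so Zelua Republic is on standard time at UTC+08:00.
05:33 UTC + 8h = 13:33 Zelua Republic.

13:33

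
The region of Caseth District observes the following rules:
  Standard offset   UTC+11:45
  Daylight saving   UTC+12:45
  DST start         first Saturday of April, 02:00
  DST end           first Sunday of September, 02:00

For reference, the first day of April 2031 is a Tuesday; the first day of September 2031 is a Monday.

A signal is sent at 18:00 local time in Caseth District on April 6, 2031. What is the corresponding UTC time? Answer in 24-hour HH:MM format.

05:15

1 April 2031 is a Tuesday, so the first Saturday is April 5.
1 September 2031 is a Monday, so the first Sunday is September 7.
Daylight saving runs 5 April – 7 September; April 6, 2031 is inside that window, so Caseth District is at UTC+12:45.
18:00 local − 12h45m = 05:15 UTC.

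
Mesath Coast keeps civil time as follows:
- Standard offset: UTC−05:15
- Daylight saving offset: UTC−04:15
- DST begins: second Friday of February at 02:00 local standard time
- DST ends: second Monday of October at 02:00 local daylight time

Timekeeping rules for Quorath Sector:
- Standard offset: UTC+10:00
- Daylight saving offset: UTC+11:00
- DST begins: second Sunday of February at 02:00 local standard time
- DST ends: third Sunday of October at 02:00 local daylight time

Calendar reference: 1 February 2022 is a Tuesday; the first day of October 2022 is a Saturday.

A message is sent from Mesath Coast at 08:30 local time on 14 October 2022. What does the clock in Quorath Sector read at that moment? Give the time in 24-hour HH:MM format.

1 February 2022 is a Tuesday, so the first Friday is February 4 and the second is February 11.
1 October 2022 is a Saturday, so the first Monday is October 3 and the second is October 10.
Daylight saving runs 11 February – 10 October; 14 October 2022 is outside that window, so Mesath Coast is on standard time at UTC−05:15.
08:30 Mesath Coast + 5h15m = 13:45 UTC.
1 February 2022 is a Tuesday, so the first Sunday is February 6 and the second is February 13.
1 October 2022 is a Saturday, so the first Sunday is October 2 and the third is October 16.
At the standard offset (UTC+10:00), 13:45 UTC + 10h = 23:45 Quorath Sector standard time.
The standard-time date in Quorath Sector, 14 October 2022, lies within the daylight-saving period (13 February – 16 October), so Quorath Sector is on daylight time, UTC+11:00.
13:45 UTC + 11h = 00:45 Quorath Sector (rolling into the next day, 15 October 2022).

00:45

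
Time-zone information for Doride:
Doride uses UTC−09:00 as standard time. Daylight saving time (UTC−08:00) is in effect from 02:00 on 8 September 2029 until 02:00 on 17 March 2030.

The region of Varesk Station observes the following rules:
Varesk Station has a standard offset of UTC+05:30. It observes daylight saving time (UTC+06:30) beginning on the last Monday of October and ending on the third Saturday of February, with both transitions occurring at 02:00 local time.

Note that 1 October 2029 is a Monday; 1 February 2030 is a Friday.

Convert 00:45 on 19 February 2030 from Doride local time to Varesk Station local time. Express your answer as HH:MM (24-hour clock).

19 February 2030 lies within the daylight-saving period (8 September 2029 – 17 March 2030), so Doride is on daylight time, UTC−08:00.
00:45 Doride + 8h = 08:45 UTC.
1 October 2029 is a Monday, so Mondays fall on 1, 8, 15, 22, 29; the last is October 29.
1 February 2030 is a Friday, so the first Saturday is February 2 and the third is February 16.
At the standard offset (UTC+05:30), 08:45 UTC + 5h30m = 14:15 Varesk Station standard time.
The standard-time date in Varesk Station, 19 February 2030, does not fall between 29 October 2029 and 16 February 2030, so daylight saving is not in effect and Varesk Station is at UTC+05:30.
08:45 UTC + 5h30m = 14:15 Varesk Station.

14:15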